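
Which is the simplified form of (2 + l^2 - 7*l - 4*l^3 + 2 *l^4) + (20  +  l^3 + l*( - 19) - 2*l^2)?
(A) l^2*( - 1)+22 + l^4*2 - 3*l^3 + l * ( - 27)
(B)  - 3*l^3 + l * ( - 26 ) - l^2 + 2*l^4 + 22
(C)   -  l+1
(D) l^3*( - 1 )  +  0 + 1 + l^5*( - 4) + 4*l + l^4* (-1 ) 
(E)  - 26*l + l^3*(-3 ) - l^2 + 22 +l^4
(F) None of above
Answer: B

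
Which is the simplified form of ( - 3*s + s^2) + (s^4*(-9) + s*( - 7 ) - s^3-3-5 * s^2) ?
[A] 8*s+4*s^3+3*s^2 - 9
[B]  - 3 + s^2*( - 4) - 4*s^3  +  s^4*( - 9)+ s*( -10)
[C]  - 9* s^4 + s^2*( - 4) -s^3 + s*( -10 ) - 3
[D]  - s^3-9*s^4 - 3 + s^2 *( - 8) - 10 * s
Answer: C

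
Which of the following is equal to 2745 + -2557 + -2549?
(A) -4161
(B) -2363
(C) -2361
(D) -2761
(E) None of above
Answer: C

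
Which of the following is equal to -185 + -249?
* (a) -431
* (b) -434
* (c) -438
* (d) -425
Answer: b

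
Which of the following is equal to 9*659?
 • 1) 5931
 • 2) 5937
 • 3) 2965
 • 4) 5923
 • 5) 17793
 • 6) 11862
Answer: 1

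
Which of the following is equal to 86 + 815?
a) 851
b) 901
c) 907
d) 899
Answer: b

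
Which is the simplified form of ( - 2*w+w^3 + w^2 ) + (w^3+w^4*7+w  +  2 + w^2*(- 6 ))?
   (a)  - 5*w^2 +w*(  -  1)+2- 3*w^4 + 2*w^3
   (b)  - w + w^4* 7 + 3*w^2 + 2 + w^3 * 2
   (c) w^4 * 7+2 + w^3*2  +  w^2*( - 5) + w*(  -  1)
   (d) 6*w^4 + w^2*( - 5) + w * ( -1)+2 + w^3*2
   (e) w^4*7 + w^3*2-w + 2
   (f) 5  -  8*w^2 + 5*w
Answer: c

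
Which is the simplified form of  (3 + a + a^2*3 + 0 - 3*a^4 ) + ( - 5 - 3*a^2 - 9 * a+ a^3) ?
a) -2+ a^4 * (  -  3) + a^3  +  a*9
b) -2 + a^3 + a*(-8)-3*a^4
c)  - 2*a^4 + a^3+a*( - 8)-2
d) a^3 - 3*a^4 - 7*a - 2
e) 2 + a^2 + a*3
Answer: b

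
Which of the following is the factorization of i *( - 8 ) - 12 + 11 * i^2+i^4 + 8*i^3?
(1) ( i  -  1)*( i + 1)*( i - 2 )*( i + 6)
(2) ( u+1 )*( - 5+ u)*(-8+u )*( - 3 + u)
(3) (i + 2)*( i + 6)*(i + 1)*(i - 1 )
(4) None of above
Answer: 3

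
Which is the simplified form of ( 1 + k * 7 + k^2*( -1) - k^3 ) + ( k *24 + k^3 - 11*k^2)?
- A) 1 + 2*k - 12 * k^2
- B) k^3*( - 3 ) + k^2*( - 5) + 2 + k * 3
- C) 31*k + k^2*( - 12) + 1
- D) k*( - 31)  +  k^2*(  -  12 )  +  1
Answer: C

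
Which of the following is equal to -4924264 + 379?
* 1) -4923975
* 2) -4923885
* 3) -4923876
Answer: 2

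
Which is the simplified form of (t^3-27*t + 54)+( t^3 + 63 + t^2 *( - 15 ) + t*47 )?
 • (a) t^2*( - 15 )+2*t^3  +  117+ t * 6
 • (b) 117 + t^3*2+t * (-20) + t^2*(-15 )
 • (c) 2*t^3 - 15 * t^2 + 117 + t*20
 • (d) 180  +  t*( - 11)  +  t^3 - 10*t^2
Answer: c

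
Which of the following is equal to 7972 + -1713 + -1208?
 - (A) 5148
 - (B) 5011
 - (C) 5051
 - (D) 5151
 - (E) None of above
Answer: C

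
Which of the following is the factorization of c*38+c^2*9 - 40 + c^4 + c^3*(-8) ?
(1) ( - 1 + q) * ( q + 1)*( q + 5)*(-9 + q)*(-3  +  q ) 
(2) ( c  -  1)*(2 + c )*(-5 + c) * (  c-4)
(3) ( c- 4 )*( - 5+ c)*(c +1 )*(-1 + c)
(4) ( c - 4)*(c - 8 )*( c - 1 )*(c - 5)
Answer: 2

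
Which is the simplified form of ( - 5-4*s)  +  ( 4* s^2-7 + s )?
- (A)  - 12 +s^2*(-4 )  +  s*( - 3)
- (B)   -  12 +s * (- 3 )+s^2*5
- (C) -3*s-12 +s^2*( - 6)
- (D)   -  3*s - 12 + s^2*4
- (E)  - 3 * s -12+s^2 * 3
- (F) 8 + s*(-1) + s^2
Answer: D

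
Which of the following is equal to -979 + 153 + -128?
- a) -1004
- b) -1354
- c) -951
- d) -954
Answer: d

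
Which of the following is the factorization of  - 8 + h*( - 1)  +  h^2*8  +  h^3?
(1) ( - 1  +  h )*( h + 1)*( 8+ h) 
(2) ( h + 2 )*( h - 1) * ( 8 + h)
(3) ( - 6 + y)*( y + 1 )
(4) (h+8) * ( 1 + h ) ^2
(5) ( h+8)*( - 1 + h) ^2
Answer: 1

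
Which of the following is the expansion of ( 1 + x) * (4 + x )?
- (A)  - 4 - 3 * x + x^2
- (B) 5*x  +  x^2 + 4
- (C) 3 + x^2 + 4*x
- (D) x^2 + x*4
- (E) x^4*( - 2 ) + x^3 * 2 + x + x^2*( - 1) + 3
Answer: B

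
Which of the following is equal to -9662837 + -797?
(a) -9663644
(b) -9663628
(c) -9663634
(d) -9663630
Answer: c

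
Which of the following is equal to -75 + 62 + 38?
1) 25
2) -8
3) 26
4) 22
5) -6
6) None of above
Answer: 1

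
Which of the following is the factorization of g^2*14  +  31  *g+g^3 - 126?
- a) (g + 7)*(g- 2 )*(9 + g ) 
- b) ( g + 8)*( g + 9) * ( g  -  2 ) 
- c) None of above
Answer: a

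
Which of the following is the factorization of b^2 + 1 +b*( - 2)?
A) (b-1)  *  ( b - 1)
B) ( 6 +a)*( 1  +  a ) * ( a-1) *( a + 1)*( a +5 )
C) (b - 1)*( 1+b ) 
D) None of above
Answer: A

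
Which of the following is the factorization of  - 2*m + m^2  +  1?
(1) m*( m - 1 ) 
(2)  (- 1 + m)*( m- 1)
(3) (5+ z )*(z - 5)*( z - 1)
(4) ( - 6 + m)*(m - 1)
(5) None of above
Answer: 2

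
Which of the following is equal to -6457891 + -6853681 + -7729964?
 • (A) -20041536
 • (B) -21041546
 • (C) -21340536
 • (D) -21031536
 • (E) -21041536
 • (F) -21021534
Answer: E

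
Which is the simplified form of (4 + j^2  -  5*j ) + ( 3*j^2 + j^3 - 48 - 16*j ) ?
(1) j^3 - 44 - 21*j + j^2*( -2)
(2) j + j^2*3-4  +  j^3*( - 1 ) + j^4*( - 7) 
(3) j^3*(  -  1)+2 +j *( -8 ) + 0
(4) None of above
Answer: 4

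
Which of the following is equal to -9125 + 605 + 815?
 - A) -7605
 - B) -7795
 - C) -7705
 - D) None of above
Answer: C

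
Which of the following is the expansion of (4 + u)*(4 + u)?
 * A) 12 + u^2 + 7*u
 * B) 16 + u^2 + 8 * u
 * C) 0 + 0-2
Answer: B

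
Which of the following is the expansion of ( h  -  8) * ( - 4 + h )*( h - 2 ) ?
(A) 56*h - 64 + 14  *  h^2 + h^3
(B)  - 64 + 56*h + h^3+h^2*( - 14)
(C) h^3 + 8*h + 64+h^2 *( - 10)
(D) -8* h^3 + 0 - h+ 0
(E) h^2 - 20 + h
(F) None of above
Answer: B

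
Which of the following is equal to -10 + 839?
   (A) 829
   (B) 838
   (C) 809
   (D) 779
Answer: A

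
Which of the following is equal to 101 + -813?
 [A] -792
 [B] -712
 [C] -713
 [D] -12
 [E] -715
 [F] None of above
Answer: B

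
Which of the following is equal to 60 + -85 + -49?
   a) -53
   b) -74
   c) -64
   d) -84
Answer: b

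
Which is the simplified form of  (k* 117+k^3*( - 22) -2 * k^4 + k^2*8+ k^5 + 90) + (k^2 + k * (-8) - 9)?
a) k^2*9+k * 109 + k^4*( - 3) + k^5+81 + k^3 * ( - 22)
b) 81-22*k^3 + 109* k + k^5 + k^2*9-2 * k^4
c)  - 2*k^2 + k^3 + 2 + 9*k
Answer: b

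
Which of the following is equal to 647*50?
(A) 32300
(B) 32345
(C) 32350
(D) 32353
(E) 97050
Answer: C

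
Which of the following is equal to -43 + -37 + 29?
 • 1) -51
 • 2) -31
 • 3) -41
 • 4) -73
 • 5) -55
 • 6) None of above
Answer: 1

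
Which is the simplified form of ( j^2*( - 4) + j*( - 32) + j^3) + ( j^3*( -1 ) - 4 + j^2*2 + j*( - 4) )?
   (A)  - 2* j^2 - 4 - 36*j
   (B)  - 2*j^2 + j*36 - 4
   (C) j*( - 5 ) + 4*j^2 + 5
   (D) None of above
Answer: A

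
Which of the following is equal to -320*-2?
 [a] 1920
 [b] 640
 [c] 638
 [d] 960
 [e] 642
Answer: b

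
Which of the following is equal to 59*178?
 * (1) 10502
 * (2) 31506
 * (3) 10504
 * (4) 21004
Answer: 1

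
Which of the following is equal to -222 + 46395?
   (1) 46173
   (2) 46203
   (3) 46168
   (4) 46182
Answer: 1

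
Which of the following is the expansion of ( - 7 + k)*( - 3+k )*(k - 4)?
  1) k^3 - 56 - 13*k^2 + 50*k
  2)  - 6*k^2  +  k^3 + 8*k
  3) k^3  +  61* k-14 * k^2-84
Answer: 3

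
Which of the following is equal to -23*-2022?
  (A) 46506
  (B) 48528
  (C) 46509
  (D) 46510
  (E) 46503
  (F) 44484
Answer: A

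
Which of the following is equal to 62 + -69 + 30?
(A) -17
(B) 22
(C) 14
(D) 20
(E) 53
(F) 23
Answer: F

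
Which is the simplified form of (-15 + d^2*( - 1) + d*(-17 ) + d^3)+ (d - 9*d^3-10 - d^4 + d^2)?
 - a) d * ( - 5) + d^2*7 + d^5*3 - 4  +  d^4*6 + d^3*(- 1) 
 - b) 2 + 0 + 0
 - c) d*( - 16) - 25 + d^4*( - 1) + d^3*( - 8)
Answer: c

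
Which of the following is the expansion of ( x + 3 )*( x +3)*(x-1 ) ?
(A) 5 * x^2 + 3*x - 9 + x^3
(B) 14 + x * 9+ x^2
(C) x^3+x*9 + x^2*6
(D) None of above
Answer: A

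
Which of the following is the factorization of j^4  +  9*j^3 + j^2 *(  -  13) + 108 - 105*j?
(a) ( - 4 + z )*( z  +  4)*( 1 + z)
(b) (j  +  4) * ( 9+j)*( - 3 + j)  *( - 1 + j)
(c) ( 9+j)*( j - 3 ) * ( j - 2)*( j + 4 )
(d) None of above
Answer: b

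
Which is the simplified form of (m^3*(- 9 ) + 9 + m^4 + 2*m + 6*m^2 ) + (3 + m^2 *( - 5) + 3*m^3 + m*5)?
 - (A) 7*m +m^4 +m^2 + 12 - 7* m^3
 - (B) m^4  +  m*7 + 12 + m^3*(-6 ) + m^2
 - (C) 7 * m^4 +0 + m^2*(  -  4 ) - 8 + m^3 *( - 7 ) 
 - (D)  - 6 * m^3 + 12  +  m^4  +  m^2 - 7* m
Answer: B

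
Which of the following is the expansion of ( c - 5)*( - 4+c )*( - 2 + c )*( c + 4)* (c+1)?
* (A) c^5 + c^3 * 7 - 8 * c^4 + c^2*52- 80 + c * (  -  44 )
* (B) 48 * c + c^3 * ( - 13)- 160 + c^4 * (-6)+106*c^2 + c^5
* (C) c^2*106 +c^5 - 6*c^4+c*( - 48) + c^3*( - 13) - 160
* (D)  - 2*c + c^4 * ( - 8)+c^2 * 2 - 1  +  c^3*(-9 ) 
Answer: C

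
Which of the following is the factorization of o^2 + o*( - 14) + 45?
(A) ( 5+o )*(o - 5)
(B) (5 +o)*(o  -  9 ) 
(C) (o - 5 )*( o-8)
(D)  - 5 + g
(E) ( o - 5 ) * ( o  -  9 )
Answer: E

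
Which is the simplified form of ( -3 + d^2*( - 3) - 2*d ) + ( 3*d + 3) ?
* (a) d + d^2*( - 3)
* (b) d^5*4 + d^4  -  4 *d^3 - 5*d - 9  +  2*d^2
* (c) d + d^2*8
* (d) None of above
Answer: a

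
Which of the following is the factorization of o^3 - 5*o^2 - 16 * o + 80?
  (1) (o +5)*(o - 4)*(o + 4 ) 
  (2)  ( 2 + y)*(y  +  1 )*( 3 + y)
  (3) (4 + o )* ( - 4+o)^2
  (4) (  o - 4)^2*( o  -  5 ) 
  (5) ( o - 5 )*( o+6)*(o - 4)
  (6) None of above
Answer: 6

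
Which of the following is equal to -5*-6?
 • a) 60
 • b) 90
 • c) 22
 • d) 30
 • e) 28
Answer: d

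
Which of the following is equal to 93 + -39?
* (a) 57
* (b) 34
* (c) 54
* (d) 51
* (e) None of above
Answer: c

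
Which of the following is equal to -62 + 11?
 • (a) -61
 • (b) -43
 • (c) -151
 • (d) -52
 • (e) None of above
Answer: e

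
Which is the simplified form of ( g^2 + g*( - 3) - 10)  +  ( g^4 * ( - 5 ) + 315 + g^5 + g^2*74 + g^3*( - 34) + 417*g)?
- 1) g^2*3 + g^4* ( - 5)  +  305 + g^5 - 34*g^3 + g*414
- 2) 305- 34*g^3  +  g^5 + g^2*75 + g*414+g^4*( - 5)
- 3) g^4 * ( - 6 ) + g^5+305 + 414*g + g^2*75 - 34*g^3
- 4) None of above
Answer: 2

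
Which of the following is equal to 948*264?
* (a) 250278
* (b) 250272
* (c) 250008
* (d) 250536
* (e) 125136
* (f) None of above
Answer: b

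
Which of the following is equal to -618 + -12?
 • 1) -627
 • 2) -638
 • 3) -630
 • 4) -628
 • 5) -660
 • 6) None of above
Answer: 3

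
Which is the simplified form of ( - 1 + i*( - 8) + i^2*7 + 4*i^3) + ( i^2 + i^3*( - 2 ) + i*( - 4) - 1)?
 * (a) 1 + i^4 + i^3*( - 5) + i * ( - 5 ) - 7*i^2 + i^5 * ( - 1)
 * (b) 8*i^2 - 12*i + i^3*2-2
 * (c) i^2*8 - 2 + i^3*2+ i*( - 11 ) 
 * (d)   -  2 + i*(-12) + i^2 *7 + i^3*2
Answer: b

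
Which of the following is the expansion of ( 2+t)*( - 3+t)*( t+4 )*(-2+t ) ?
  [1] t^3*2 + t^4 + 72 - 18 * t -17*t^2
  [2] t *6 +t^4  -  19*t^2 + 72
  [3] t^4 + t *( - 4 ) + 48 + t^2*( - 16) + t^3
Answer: 3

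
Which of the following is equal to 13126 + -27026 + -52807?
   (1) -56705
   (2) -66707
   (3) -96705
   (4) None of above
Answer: 2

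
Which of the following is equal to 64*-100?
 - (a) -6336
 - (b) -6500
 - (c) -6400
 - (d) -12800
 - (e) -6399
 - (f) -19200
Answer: c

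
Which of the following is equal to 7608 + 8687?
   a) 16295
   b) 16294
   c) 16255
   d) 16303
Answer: a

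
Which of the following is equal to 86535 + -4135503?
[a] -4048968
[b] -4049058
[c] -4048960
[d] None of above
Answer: a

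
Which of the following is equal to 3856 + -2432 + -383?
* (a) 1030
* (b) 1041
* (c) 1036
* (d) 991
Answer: b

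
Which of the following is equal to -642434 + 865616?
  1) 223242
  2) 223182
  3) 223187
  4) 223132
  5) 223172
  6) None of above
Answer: 2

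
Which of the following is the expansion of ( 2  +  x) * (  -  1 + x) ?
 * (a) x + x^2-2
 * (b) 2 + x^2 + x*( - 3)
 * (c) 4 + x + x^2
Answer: a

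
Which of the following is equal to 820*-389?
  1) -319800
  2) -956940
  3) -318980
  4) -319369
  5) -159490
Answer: 3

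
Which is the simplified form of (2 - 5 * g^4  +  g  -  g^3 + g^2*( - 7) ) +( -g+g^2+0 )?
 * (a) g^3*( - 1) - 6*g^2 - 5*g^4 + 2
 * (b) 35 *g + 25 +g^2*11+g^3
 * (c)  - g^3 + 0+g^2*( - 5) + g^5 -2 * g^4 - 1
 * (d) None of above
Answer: a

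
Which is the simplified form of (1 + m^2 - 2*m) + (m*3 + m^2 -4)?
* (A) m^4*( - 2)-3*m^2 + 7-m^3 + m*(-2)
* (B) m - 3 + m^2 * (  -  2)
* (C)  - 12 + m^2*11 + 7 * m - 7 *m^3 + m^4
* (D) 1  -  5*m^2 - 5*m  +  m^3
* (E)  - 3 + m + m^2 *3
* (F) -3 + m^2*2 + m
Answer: F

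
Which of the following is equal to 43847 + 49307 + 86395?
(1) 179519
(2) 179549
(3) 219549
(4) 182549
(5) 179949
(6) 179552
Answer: 2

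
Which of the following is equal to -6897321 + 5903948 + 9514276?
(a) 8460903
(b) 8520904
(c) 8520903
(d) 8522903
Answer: c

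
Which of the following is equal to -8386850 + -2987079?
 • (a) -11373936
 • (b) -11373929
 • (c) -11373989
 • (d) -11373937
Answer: b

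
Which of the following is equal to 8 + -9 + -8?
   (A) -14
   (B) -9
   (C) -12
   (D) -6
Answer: B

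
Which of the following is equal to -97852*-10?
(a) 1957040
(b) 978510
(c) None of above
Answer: c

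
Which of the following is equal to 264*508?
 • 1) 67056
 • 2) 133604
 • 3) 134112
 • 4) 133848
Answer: 3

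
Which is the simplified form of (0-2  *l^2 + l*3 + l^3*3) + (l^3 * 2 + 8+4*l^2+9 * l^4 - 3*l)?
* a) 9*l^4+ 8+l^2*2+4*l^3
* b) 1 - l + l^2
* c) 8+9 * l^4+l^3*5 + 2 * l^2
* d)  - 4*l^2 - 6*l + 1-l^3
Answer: c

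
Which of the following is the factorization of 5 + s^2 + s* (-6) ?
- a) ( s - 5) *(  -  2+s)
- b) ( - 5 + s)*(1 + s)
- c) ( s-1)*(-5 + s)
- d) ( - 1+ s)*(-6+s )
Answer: c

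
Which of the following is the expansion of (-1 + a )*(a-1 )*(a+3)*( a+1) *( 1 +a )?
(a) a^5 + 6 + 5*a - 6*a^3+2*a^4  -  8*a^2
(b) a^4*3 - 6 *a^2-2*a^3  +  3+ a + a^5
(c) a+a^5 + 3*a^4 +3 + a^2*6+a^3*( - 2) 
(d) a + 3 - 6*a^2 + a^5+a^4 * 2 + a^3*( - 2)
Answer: b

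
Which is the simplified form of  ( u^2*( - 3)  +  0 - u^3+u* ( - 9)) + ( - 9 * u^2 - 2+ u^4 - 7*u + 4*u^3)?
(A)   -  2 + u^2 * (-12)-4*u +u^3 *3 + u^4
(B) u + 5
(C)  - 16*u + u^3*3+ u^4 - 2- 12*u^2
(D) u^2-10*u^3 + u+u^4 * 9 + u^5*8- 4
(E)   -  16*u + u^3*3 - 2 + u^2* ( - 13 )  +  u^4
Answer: C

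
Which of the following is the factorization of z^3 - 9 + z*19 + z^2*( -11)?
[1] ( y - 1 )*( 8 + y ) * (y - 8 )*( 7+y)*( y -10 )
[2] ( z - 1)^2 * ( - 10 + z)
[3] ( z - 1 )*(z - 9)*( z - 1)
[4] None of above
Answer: 3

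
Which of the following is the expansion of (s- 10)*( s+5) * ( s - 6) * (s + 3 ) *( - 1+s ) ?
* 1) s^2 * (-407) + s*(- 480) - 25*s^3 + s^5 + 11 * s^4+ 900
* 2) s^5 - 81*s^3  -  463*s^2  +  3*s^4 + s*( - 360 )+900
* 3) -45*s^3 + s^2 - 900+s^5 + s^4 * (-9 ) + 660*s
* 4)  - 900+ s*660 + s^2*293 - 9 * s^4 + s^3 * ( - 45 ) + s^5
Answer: 4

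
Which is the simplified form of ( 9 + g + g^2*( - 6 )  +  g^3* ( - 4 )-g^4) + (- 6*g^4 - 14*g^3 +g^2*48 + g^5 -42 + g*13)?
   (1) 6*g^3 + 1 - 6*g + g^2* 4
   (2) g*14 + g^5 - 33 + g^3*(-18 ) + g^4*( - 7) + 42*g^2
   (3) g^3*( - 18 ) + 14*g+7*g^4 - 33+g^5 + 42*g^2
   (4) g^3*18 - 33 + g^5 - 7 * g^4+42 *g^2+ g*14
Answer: 2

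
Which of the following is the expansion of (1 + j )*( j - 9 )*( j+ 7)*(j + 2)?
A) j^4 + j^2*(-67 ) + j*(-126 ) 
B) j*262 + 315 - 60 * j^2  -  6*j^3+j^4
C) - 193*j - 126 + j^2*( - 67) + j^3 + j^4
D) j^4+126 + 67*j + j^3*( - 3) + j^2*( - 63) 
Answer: C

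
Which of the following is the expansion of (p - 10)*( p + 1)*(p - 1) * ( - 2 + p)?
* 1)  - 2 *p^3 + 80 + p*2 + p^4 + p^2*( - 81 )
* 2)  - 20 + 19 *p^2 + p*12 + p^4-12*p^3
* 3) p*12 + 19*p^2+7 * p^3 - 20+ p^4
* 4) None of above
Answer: 2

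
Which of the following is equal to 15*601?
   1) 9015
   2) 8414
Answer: 1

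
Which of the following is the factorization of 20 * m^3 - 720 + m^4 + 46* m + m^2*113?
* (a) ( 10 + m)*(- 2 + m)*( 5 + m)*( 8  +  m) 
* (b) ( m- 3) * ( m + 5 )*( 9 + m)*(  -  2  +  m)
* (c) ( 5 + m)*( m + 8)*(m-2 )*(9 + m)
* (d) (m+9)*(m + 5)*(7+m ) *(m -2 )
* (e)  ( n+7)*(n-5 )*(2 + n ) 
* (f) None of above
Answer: c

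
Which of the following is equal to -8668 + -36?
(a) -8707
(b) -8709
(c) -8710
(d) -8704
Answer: d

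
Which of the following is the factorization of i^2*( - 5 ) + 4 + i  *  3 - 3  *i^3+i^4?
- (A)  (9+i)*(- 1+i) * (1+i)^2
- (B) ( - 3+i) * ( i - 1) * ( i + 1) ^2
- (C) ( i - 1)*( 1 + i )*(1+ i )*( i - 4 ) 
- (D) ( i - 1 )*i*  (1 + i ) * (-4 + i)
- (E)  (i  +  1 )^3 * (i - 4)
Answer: C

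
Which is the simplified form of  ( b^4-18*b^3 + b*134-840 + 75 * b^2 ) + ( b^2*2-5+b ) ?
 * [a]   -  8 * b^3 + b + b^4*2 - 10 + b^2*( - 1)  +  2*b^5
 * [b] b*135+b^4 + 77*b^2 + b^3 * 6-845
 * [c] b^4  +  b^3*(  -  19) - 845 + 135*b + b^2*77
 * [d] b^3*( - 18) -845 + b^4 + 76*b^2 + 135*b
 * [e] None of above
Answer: e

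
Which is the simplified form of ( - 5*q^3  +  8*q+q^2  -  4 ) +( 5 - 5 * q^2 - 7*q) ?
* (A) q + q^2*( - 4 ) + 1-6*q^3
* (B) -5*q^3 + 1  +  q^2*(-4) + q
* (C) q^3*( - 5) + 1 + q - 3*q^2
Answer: B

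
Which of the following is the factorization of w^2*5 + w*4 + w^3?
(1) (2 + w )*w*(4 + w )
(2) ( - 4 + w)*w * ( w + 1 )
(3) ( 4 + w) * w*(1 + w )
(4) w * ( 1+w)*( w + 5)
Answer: 3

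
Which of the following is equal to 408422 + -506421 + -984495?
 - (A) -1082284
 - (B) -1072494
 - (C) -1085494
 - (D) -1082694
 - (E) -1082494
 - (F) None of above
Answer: E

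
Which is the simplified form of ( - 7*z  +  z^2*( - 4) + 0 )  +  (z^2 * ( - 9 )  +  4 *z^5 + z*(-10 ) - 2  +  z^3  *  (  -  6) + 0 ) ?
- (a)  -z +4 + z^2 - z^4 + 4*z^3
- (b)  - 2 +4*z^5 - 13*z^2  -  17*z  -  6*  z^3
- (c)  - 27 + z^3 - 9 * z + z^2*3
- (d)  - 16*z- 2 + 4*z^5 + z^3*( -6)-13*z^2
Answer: b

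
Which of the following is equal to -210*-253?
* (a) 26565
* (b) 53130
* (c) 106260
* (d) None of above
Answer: b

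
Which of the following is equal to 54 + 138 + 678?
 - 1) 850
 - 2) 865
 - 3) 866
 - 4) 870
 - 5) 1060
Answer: 4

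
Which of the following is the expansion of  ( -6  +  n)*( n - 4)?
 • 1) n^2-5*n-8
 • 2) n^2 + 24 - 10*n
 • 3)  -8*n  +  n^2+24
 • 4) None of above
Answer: 2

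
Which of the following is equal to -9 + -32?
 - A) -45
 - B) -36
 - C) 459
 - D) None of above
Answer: D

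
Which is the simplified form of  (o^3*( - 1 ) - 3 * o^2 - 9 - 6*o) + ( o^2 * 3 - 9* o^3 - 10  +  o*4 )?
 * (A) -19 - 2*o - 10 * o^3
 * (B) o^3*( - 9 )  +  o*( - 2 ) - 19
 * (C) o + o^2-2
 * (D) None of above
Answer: A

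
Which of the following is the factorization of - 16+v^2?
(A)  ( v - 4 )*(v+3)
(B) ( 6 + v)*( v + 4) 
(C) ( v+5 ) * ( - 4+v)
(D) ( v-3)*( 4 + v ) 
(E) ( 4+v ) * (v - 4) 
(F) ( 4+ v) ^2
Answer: E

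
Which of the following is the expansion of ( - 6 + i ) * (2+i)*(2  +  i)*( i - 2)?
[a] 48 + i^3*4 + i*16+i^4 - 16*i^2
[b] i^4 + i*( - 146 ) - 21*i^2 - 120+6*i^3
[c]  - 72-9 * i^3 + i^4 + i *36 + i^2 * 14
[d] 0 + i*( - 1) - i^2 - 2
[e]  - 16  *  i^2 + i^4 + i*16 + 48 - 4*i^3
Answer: e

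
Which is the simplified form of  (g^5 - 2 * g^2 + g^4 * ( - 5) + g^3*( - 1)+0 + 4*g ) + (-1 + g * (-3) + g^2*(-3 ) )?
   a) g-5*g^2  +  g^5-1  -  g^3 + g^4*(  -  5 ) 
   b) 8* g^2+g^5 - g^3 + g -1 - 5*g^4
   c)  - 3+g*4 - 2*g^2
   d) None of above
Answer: a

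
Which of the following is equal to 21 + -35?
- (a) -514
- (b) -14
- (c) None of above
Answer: b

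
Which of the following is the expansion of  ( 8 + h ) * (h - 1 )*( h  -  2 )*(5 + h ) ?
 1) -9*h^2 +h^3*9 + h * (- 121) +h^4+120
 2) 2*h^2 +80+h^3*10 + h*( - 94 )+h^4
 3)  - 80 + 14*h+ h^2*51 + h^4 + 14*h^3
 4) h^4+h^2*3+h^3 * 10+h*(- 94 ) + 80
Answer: 4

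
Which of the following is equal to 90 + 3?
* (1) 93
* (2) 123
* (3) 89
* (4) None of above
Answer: 1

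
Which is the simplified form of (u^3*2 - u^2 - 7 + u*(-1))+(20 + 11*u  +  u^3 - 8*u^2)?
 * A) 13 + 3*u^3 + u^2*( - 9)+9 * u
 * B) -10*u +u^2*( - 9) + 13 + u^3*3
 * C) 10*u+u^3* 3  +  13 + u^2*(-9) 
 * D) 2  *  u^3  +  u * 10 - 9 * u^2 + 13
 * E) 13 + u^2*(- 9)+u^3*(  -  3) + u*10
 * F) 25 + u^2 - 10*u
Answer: C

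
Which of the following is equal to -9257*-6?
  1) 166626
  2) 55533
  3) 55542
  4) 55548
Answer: 3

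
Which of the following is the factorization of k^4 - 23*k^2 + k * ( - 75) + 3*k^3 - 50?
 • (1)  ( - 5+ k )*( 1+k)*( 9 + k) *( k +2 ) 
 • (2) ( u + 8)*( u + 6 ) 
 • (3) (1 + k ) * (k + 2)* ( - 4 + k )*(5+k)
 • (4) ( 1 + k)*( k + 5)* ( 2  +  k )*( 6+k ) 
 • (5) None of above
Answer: 5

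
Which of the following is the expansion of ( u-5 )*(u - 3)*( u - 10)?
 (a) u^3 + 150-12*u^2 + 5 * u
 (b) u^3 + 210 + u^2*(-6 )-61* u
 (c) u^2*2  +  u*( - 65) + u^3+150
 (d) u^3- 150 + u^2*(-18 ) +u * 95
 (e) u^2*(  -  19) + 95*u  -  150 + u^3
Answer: d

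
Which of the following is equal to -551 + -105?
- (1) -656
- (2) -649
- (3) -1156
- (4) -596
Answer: 1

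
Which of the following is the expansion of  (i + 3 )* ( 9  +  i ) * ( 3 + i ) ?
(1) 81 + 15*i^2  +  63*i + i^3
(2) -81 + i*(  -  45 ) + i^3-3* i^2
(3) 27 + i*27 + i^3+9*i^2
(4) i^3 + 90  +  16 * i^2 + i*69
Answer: 1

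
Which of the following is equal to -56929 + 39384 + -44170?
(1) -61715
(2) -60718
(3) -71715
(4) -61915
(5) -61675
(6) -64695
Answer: 1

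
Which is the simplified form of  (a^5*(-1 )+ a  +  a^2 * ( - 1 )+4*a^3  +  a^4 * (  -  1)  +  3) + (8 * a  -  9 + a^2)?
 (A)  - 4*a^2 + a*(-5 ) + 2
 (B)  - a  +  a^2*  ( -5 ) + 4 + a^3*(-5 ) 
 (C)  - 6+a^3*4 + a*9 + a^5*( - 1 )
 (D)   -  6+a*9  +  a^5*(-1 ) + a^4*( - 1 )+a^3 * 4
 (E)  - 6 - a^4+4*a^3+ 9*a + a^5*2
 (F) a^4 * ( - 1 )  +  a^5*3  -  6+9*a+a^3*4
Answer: D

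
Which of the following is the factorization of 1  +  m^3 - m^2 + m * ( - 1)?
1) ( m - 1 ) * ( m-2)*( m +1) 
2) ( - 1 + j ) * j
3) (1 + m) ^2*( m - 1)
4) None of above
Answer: 4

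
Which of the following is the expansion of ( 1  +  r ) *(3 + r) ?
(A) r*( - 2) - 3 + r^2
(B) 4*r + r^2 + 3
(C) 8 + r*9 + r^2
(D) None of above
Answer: B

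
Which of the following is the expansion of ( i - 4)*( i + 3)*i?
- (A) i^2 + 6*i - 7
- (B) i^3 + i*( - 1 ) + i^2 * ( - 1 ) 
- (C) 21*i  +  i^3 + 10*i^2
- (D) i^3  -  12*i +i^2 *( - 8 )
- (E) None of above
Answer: E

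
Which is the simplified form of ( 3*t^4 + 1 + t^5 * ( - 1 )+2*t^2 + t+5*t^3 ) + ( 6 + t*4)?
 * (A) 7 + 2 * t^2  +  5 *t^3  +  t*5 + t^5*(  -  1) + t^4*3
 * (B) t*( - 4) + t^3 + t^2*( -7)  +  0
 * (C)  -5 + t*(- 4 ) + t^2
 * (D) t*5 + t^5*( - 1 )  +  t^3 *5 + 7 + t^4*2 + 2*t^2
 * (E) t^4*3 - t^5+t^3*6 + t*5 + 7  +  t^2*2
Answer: A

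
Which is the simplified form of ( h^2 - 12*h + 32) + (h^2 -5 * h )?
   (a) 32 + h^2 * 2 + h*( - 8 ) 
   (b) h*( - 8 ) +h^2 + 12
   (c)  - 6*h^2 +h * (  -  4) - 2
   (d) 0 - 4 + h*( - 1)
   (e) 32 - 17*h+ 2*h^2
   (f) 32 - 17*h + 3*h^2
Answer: e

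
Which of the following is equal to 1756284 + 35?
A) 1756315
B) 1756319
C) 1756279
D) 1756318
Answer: B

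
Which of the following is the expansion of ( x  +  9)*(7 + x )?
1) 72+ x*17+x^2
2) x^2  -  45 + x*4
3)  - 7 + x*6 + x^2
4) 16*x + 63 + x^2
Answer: 4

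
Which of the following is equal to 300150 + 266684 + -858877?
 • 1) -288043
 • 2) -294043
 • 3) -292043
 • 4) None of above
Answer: 3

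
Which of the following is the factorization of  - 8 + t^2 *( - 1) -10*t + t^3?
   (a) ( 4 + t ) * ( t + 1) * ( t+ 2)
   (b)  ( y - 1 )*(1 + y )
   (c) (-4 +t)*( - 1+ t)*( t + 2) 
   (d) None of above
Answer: d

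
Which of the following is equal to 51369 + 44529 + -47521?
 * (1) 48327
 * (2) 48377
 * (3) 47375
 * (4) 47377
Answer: 2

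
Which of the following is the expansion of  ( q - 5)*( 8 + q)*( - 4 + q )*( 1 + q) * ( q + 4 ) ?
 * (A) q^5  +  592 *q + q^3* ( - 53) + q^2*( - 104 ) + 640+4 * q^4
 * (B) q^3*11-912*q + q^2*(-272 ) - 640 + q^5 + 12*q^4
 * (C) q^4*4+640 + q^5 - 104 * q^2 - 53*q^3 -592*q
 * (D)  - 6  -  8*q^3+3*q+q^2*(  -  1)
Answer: A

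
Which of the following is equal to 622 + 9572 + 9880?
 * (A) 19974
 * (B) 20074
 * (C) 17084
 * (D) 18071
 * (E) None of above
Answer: B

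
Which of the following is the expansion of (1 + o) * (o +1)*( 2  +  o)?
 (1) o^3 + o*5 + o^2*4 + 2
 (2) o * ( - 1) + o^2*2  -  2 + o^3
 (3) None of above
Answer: 1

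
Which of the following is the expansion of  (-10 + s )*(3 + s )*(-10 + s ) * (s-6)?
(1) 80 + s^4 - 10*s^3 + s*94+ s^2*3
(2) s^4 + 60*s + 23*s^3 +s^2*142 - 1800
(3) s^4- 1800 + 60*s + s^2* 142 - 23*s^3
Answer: 3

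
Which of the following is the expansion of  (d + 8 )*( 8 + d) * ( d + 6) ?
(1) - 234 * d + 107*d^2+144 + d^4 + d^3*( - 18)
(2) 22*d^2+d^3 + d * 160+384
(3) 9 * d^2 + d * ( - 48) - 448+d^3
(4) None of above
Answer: 2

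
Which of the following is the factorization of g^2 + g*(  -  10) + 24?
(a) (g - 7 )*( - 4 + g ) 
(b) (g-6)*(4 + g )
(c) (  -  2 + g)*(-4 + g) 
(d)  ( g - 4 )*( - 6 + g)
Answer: d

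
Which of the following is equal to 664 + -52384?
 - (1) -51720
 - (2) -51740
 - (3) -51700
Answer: 1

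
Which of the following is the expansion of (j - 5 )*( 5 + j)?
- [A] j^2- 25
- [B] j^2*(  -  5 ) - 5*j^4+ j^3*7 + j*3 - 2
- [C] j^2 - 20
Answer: A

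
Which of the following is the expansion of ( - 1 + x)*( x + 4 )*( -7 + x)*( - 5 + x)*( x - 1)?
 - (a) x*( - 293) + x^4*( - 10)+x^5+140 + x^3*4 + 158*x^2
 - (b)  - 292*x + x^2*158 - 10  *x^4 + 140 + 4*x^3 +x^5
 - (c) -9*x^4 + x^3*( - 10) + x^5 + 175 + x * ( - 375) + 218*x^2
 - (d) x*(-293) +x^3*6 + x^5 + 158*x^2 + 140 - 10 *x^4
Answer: a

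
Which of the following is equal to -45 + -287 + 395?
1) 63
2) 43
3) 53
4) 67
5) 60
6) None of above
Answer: 1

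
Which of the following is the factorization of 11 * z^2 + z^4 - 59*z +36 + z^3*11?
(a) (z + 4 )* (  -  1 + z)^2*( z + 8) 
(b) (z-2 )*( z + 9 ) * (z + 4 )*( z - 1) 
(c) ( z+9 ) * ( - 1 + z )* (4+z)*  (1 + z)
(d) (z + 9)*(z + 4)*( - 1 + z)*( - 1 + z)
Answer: d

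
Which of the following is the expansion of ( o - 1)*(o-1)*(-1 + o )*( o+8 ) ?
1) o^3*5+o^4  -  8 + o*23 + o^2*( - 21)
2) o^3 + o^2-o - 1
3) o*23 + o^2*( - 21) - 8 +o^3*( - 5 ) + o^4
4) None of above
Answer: 1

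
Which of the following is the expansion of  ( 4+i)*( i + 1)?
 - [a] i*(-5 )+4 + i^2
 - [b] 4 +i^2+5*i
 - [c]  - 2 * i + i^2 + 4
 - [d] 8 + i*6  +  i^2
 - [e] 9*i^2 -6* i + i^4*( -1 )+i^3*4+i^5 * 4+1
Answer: b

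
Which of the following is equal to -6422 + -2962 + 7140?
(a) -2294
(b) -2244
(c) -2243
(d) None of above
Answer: b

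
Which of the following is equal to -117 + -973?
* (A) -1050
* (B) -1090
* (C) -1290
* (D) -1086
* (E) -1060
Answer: B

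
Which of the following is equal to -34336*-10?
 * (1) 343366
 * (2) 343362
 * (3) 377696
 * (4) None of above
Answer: 4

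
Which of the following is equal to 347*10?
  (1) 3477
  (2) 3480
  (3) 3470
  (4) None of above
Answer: 3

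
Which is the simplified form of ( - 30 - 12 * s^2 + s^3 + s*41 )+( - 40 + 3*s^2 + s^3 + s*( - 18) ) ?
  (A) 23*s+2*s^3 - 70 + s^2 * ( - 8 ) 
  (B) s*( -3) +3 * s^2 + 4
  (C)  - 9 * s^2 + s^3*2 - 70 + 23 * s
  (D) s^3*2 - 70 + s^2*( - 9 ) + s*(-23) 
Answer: C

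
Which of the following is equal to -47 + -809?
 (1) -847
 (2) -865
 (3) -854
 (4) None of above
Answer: 4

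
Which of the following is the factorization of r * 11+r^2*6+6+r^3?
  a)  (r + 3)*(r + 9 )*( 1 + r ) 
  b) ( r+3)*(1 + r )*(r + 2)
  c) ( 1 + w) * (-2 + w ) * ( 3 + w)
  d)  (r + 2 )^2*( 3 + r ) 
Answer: b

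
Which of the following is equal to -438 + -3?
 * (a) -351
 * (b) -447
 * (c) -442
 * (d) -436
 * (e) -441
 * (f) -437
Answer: e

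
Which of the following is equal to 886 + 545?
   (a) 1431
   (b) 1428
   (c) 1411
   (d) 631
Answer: a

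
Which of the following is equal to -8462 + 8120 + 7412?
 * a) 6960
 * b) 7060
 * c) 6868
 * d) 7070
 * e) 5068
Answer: d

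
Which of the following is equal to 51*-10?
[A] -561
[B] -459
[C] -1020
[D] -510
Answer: D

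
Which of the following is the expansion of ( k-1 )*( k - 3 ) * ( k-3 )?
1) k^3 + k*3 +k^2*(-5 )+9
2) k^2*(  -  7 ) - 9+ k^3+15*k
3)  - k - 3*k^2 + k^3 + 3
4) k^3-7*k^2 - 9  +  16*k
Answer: 2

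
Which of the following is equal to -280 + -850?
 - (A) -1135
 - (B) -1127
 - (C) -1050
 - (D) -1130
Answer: D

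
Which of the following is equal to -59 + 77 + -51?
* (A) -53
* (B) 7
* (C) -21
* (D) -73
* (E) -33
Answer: E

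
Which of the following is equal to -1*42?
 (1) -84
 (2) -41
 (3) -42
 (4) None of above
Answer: 3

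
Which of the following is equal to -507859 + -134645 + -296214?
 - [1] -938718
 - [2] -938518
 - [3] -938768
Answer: 1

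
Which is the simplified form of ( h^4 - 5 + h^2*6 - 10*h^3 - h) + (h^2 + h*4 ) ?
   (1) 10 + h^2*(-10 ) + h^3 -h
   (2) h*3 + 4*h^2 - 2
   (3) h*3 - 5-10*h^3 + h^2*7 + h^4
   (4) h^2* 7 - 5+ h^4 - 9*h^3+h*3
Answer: 3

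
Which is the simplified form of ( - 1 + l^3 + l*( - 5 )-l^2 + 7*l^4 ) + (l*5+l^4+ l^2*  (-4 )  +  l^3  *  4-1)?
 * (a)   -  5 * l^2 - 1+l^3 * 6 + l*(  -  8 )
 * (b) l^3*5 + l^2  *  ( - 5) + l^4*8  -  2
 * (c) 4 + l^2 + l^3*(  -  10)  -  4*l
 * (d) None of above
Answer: b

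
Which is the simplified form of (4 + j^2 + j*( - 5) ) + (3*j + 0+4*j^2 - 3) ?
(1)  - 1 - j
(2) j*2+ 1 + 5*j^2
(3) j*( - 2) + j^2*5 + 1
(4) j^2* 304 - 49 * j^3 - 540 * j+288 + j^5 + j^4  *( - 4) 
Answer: 3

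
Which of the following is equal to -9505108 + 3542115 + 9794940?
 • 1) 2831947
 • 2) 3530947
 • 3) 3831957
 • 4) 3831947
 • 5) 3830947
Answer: 4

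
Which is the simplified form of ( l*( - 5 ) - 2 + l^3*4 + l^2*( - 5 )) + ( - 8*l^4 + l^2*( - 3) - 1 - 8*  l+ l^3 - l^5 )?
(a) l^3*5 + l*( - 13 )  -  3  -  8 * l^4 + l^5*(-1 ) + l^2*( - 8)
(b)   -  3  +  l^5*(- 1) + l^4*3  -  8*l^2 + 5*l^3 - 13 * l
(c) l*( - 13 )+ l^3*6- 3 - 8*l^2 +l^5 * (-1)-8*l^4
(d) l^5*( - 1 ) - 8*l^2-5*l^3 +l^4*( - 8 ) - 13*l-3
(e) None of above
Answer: a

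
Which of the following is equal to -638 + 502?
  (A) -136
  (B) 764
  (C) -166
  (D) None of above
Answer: A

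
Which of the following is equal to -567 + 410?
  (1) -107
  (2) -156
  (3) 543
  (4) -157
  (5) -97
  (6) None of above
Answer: 4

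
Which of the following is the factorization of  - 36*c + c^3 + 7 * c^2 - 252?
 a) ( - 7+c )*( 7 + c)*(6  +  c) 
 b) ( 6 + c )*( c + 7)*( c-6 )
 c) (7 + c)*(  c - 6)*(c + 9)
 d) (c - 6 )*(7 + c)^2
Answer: b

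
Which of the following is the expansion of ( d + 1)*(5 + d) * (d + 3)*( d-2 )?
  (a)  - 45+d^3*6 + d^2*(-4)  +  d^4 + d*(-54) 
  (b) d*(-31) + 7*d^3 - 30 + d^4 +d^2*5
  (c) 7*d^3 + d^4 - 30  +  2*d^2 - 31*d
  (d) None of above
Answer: b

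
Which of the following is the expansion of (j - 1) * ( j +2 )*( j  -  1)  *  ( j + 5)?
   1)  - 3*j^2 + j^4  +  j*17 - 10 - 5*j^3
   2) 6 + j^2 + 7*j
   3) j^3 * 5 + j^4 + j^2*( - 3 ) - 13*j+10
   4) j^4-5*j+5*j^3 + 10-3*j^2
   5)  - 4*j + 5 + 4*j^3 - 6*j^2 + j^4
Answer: 3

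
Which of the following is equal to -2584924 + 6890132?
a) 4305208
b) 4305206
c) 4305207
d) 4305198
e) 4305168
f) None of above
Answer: a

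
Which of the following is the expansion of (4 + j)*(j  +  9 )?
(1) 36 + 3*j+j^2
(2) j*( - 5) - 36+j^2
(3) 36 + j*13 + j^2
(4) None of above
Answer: 3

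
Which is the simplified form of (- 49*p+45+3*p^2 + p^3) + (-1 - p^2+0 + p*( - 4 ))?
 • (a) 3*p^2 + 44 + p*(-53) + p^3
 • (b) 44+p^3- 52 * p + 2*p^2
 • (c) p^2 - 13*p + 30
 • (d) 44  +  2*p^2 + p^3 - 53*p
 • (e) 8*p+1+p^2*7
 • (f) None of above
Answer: d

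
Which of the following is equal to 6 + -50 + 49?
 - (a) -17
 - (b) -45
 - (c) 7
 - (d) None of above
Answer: d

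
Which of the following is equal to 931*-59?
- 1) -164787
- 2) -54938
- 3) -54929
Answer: 3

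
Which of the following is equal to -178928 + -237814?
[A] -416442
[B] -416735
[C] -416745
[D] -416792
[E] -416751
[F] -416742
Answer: F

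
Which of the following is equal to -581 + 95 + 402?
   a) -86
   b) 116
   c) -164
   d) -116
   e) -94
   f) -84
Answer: f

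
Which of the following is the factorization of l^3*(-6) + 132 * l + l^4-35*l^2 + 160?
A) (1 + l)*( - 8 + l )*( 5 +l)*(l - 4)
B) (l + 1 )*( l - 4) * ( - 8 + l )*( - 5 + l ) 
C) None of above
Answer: A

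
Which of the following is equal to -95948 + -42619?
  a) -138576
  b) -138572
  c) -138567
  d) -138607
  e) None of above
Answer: c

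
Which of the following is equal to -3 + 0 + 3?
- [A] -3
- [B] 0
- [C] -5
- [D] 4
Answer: B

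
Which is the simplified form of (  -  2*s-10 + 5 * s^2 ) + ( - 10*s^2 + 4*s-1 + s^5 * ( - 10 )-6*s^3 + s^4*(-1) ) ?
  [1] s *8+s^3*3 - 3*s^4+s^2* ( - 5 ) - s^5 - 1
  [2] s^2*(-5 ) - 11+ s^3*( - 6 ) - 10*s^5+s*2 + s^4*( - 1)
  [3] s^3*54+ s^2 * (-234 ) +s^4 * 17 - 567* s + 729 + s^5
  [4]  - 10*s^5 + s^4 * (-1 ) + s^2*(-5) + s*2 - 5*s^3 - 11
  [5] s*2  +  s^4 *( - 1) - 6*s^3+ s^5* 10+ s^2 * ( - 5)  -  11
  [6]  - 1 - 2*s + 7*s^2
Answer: 2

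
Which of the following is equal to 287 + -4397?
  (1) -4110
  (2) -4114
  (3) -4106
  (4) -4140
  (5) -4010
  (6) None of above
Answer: 1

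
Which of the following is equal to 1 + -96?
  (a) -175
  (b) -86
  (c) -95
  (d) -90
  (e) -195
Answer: c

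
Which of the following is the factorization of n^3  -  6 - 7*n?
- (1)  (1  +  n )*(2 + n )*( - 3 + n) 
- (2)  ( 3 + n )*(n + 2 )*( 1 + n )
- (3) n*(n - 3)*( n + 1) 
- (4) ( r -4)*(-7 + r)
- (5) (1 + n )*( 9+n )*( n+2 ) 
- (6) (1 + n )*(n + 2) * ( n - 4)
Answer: 1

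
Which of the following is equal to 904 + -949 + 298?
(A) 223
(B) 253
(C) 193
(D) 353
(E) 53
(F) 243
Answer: B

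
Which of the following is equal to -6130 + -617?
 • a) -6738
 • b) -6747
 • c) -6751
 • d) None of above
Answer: b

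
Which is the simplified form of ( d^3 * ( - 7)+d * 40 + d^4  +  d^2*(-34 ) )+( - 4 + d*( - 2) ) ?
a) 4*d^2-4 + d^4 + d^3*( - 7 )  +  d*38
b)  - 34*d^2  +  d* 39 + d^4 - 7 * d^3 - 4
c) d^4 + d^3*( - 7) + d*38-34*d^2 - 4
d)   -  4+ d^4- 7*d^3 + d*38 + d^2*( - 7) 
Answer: c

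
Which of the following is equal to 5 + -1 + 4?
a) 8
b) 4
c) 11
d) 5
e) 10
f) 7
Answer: a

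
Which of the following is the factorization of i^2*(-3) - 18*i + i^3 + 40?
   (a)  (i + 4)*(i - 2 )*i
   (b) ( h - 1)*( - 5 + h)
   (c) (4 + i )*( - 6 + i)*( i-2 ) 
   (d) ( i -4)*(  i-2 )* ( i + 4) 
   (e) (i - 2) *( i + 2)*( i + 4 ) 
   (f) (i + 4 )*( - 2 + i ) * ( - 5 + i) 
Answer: f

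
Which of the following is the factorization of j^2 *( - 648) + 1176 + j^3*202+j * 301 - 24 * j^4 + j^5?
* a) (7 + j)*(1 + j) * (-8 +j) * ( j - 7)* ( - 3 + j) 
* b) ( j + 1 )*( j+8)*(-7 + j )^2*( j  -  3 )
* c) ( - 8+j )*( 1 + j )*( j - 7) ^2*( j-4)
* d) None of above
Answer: d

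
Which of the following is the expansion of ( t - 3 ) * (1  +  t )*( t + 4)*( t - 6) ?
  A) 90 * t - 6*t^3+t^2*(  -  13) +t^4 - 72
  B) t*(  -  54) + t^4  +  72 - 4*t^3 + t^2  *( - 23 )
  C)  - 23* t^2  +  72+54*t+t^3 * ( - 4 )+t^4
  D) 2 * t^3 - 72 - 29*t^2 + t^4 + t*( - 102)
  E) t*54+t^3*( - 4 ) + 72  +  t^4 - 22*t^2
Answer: C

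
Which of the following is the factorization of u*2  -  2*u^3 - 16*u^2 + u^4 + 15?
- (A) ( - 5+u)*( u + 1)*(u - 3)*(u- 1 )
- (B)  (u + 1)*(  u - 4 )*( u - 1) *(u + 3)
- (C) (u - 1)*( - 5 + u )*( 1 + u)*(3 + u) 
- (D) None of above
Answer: C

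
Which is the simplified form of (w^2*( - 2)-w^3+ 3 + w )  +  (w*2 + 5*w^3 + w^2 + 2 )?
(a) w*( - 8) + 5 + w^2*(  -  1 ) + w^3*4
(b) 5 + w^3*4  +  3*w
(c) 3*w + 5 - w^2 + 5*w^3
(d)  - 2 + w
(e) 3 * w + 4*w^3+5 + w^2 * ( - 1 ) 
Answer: e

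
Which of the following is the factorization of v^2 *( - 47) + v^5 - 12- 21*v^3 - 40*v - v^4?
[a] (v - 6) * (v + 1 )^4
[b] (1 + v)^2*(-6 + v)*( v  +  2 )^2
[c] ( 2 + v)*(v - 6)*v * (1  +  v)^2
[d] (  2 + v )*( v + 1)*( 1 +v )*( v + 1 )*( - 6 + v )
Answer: d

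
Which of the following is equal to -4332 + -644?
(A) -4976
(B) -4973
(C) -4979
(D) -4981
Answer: A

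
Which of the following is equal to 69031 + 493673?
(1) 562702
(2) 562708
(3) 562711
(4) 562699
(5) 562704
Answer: 5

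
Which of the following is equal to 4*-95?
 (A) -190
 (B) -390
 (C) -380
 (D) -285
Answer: C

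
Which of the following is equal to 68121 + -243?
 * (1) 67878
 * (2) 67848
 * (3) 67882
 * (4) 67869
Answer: 1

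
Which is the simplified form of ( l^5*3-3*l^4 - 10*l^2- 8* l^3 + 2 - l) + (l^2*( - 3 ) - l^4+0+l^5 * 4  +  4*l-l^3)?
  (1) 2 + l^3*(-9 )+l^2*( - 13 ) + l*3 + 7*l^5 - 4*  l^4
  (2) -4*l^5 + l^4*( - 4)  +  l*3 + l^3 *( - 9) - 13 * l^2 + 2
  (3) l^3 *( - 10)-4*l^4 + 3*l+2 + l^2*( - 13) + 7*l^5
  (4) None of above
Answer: 1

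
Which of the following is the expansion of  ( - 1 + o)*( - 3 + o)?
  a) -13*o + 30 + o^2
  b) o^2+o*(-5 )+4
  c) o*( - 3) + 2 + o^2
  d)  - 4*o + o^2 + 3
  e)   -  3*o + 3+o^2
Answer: d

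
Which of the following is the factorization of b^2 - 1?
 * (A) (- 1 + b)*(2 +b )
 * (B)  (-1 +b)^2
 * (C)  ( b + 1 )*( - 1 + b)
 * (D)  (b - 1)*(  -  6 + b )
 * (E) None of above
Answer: C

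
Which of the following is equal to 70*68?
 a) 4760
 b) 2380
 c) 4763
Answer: a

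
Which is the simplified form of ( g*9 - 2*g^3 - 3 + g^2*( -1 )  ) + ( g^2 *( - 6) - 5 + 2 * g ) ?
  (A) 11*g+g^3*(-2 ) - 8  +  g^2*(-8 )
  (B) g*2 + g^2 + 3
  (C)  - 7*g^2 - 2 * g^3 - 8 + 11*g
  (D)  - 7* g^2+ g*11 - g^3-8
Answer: C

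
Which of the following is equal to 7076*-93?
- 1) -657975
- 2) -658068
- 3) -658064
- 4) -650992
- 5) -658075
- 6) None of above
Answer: 2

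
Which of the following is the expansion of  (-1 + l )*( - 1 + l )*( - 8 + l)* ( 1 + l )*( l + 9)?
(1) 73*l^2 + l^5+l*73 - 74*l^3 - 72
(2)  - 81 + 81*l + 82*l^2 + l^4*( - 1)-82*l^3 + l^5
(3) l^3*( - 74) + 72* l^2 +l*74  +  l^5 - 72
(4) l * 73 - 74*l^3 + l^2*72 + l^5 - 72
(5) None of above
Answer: 4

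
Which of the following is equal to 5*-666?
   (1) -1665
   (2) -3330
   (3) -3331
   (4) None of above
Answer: 2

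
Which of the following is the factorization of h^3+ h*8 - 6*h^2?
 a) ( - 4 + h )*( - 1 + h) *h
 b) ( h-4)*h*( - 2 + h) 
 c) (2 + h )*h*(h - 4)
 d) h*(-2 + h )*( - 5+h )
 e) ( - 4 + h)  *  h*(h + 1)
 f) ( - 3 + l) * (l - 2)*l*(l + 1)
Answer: b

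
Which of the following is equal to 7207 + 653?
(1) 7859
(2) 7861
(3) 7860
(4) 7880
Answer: 3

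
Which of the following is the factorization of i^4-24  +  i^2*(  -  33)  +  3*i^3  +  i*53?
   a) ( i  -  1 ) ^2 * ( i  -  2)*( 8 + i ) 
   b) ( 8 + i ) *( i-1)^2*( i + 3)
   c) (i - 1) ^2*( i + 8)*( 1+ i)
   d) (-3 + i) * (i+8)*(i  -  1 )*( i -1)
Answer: d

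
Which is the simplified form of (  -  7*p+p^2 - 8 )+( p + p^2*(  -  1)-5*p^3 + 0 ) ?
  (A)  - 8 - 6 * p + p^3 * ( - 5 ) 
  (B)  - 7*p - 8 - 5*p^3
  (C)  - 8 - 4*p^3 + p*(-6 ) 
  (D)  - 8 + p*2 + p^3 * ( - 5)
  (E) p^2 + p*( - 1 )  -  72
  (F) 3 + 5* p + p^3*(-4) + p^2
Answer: A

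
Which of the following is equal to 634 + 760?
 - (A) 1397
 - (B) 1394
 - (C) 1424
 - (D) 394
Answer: B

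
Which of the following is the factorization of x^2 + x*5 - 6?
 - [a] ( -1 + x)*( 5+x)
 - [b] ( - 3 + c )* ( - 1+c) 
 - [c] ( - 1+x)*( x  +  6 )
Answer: c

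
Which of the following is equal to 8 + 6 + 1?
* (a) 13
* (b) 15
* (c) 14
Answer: b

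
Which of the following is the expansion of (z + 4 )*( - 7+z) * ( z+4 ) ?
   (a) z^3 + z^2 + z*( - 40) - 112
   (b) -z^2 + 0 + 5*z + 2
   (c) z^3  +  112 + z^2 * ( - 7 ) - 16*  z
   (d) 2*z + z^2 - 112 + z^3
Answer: a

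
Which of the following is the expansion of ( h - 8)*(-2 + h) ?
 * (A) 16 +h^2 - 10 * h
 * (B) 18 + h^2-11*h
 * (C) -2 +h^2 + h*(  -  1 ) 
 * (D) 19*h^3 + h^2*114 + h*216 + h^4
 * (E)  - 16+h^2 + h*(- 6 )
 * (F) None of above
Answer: A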